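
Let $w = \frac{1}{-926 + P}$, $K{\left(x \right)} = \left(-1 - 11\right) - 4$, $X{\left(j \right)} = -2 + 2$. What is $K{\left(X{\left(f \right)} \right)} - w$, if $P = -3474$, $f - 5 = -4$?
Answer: $- \frac{70399}{4400} \approx -16.0$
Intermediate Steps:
$f = 1$ ($f = 5 - 4 = 1$)
$X{\left(j \right)} = 0$
$K{\left(x \right)} = -16$ ($K{\left(x \right)} = -12 - 4 = -16$)
$w = - \frac{1}{4400}$ ($w = \frac{1}{-926 - 3474} = \frac{1}{-4400} = - \frac{1}{4400} \approx -0.00022727$)
$K{\left(X{\left(f \right)} \right)} - w = -16 - - \frac{1}{4400} = -16 + \frac{1}{4400} = - \frac{70399}{4400}$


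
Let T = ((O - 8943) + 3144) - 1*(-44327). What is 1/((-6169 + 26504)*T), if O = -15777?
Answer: 1/462641585 ≈ 2.1615e-9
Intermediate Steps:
T = 22751 (T = ((-15777 - 8943) + 3144) - 1*(-44327) = (-24720 + 3144) + 44327 = -21576 + 44327 = 22751)
1/((-6169 + 26504)*T) = 1/((-6169 + 26504)*22751) = (1/22751)/20335 = (1/20335)*(1/22751) = 1/462641585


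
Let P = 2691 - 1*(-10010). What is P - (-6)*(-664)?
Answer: 8717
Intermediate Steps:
P = 12701 (P = 2691 + 10010 = 12701)
P - (-6)*(-664) = 12701 - (-6)*(-664) = 12701 - 1*3984 = 12701 - 3984 = 8717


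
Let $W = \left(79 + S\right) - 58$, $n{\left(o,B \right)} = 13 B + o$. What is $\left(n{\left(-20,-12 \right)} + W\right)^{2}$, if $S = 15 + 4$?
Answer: $18496$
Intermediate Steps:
$n{\left(o,B \right)} = o + 13 B$
$S = 19$
$W = 40$ ($W = \left(79 + 19\right) - 58 = 98 - 58 = 40$)
$\left(n{\left(-20,-12 \right)} + W\right)^{2} = \left(\left(-20 + 13 \left(-12\right)\right) + 40\right)^{2} = \left(\left(-20 - 156\right) + 40\right)^{2} = \left(-176 + 40\right)^{2} = \left(-136\right)^{2} = 18496$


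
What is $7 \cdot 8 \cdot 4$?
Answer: $224$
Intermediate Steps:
$7 \cdot 8 \cdot 4 = 56 \cdot 4 = 224$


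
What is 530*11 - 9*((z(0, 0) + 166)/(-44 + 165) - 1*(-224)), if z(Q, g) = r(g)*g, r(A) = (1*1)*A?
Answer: 460000/121 ≈ 3801.7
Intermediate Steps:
r(A) = A (r(A) = 1*A = A)
z(Q, g) = g² (z(Q, g) = g*g = g²)
530*11 - 9*((z(0, 0) + 166)/(-44 + 165) - 1*(-224)) = 530*11 - 9*((0² + 166)/(-44 + 165) - 1*(-224)) = 5830 - 9*((0 + 166)/121 + 224) = 5830 - 9*(166*(1/121) + 224) = 5830 - 9*(166/121 + 224) = 5830 - 9*27270/121 = 5830 - 1*245430/121 = 5830 - 245430/121 = 460000/121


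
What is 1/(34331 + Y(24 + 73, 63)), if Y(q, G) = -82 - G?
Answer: 1/34186 ≈ 2.9252e-5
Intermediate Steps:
1/(34331 + Y(24 + 73, 63)) = 1/(34331 + (-82 - 1*63)) = 1/(34331 + (-82 - 63)) = 1/(34331 - 145) = 1/34186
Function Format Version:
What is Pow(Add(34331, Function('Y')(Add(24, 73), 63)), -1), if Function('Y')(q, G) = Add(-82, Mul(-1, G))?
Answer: Rational(1, 34186) ≈ 2.9252e-5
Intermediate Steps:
Pow(Add(34331, Function('Y')(Add(24, 73), 63)), -1) = Pow(Add(34331, Add(-82, Mul(-1, 63))), -1) = Pow(Add(34331, Add(-82, -63)), -1) = Pow(Add(34331, -145), -1) = Pow(34186, -1) = Rational(1, 34186)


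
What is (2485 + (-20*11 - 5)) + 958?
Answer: 3218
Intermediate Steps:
(2485 + (-20*11 - 5)) + 958 = (2485 + (-220 - 5)) + 958 = (2485 - 225) + 958 = 2260 + 958 = 3218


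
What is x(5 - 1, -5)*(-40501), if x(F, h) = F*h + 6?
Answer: 567014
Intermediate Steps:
x(F, h) = 6 + F*h
x(5 - 1, -5)*(-40501) = (6 + (5 - 1)*(-5))*(-40501) = (6 + 4*(-5))*(-40501) = (6 - 20)*(-40501) = -14*(-40501) = 567014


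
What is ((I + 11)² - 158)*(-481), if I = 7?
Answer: -79846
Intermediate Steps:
((I + 11)² - 158)*(-481) = ((7 + 11)² - 158)*(-481) = (18² - 158)*(-481) = (324 - 158)*(-481) = 166*(-481) = -79846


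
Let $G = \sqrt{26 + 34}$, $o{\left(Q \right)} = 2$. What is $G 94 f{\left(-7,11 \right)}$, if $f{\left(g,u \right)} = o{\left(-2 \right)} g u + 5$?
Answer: $- 28012 \sqrt{15} \approx -1.0849 \cdot 10^{5}$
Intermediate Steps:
$G = 2 \sqrt{15}$ ($G = \sqrt{60} = 2 \sqrt{15} \approx 7.746$)
$f{\left(g,u \right)} = 5 + 2 g u$ ($f{\left(g,u \right)} = 2 g u + 5 = 5 + 2 g u$)
$G 94 f{\left(-7,11 \right)} = 2 \sqrt{15} \cdot 94 \left(5 + 2 \left(-7\right) 11\right) = 188 \sqrt{15} \left(5 - 154\right) = 188 \sqrt{15} \left(-149\right) = - 28012 \sqrt{15}$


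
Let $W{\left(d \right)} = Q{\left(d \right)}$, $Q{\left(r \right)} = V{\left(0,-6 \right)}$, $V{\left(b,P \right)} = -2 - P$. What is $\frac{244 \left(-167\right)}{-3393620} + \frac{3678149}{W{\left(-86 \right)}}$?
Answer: $\frac{3120560043093}{3393620} \approx 9.1954 \cdot 10^{5}$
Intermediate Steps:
$Q{\left(r \right)} = 4$ ($Q{\left(r \right)} = -2 - -6 = -2 + 6 = 4$)
$W{\left(d \right)} = 4$
$\frac{244 \left(-167\right)}{-3393620} + \frac{3678149}{W{\left(-86 \right)}} = \frac{244 \left(-167\right)}{-3393620} + \frac{3678149}{4} = \left(-40748\right) \left(- \frac{1}{3393620}\right) + 3678149 \cdot \frac{1}{4} = \frac{10187}{848405} + \frac{3678149}{4} = \frac{3120560043093}{3393620}$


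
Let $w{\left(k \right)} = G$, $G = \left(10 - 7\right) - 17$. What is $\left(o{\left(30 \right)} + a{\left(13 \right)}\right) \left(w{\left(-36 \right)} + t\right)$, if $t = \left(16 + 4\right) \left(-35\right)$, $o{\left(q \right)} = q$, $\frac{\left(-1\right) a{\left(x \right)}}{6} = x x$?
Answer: $702576$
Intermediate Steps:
$a{\left(x \right)} = - 6 x^{2}$ ($a{\left(x \right)} = - 6 x x = - 6 x^{2}$)
$t = -700$ ($t = 20 \left(-35\right) = -700$)
$G = -14$ ($G = 3 - 17 = -14$)
$w{\left(k \right)} = -14$
$\left(o{\left(30 \right)} + a{\left(13 \right)}\right) \left(w{\left(-36 \right)} + t\right) = \left(30 - 6 \cdot 13^{2}\right) \left(-14 - 700\right) = \left(30 - 1014\right) \left(-714\right) = \left(-984\right) \left(-714\right) = 702576$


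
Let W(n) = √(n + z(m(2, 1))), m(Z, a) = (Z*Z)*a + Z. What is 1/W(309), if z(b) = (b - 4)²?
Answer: √313/313 ≈ 0.056523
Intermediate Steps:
m(Z, a) = Z + a*Z² (m(Z, a) = Z²*a + Z = a*Z² + Z = Z + a*Z²)
z(b) = (-4 + b)²
W(n) = √(4 + n) (W(n) = √(n + (-4 + 2*(1 + 2*1))²) = √(n + (-4 + 2*(1 + 2))²) = √(n + (-4 + 2*3)²) = √(n + (-4 + 6)²) = √(n + 2²) = √(n + 4) = √(4 + n))
1/W(309) = 1/(√(4 + 309)) = 1/(√313) = √313/313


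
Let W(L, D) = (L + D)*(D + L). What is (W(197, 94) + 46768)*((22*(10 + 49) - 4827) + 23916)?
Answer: 2679850763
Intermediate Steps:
W(L, D) = (D + L)² (W(L, D) = (D + L)*(D + L) = (D + L)²)
(W(197, 94) + 46768)*((22*(10 + 49) - 4827) + 23916) = ((94 + 197)² + 46768)*((22*(10 + 49) - 4827) + 23916) = (291² + 46768)*((22*59 - 4827) + 23916) = (84681 + 46768)*((1298 - 4827) + 23916) = 131449*(-3529 + 23916) = 131449*20387 = 2679850763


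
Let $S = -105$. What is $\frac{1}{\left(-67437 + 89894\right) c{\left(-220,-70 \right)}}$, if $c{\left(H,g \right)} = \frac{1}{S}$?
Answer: $- \frac{105}{22457} \approx -0.0046756$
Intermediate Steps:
$c{\left(H,g \right)} = - \frac{1}{105}$ ($c{\left(H,g \right)} = \frac{1}{-105} = - \frac{1}{105}$)
$\frac{1}{\left(-67437 + 89894\right) c{\left(-220,-70 \right)}} = \frac{1}{\left(-67437 + 89894\right) \left(- \frac{1}{105}\right)} = \frac{1}{22457} \left(-105\right) = - \frac{105}{22457}$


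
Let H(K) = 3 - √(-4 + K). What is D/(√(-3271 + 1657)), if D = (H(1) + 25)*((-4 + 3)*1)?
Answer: I*√1614*(28 - I*√3)/1614 ≈ 0.043113 + 0.69696*I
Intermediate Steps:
D = -28 + I*√3 (D = ((3 - √(-4 + 1)) + 25)*((-4 + 3)*1) = ((3 - √(-3)) + 25)*(-1*1) = ((3 - I*√3) + 25)*(-1) = (28 - I*√3)*(-1) = -28 + I*√3 ≈ -28.0 + 1.732*I)
D/(√(-3271 + 1657)) = (-28 + I*√3)/(√(-3271 + 1657)) = (-28 + I*√3)/(√(-1614)) = (-28 + I*√3)/((I*√1614)) = (-28 + I*√3)*(-I*√1614/1614) = -I*√1614*(-28 + I*√3)/1614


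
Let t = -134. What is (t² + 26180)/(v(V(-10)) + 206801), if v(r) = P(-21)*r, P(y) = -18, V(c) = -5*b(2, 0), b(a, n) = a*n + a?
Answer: 44136/206981 ≈ 0.21324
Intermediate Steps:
b(a, n) = a + a*n
V(c) = -10 (V(c) = -10*(1 + 0) = -10)
v(r) = -18*r
(t² + 26180)/(v(V(-10)) + 206801) = ((-134)² + 26180)/(-18*(-10) + 206801) = (17956 + 26180)/(180 + 206801) = 44136/206981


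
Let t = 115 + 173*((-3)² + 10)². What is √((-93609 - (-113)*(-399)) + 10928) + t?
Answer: 62568 + 2*I*√31942 ≈ 62568.0 + 357.45*I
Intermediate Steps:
t = 62568 (t = 115 + 173*(9 + 10)² = 115 + 173*19² = 115 + 173*361 = 115 + 62453 = 62568)
√((-93609 - (-113)*(-399)) + 10928) + t = √((-93609 - (-113)*(-399)) + 10928) + 62568 = √((-93609 - 1*45087) + 10928) + 62568 = √((-93609 - 45087) + 10928) + 62568 = √(-138696 + 10928) + 62568 = √(-127768) + 62568 = 2*I*√31942 + 62568 = 62568 + 2*I*√31942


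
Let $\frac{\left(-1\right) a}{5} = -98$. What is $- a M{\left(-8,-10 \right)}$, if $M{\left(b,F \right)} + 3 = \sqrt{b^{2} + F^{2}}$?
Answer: $1470 - 980 \sqrt{41} \approx -4805.1$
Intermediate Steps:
$a = 490$ ($a = \left(-5\right) \left(-98\right) = 490$)
$M{\left(b,F \right)} = -3 + \sqrt{F^{2} + b^{2}}$ ($M{\left(b,F \right)} = -3 + \sqrt{b^{2} + F^{2}} = -3 + \sqrt{F^{2} + b^{2}}$)
$- a M{\left(-8,-10 \right)} = \left(-1\right) 490 \left(-3 + \sqrt{\left(-10\right)^{2} + \left(-8\right)^{2}}\right) = - 490 \left(-3 + \sqrt{100 + 64}\right) = - 490 \left(-3 + \sqrt{164}\right) = - 490 \left(-3 + 2 \sqrt{41}\right) = 1470 - 980 \sqrt{41}$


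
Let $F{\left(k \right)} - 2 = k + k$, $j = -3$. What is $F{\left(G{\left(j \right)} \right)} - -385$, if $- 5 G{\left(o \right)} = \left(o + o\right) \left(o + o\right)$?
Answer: $\frac{1863}{5} \approx 372.6$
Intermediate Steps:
$G{\left(o \right)} = - \frac{4 o^{2}}{5}$ ($G{\left(o \right)} = - \frac{\left(o + o\right) \left(o + o\right)}{5} = - \frac{2 o 2 o}{5} = - \frac{4 o^{2}}{5}$)
$F{\left(k \right)} = 2 + 2 k$ ($F{\left(k \right)} = 2 + \left(k + k\right) = 2 + 2 k$)
$F{\left(G{\left(j \right)} \right)} - -385 = \left(2 + 2 \left(- \frac{4 \left(-3\right)^{2}}{5}\right)\right) - -385 = \left(2 + 2 \left(\left(- \frac{4}{5}\right) 9\right)\right) + 385 = \left(2 + 2 \left(- \frac{36}{5}\right)\right) + 385 = \left(2 - \frac{72}{5}\right) + 385 = - \frac{62}{5} + 385 = \frac{1863}{5}$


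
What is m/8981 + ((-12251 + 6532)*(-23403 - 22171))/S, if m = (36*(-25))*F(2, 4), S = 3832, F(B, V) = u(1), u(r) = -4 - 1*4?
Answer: 1170407413993/17207596 ≈ 68017.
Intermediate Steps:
u(r) = -8 (u(r) = -4 - 4 = -8)
F(B, V) = -8
m = 7200 (m = (36*(-25))*(-8) = -900*(-8) = 7200)
m/8981 + ((-12251 + 6532)*(-23403 - 22171))/S = 7200/8981 + ((-12251 + 6532)*(-23403 - 22171))/3832 = 7200*(1/8981) - 5719*(-45574)*(1/3832) = 7200/8981 + 260637706*(1/3832) = 7200/8981 + 130318853/1916 = 1170407413993/17207596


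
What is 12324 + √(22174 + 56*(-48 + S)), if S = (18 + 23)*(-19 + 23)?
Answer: 12324 + √28670 ≈ 12493.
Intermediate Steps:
S = 164 (S = 41*4 = 164)
12324 + √(22174 + 56*(-48 + S)) = 12324 + √(22174 + 56*(-48 + 164)) = 12324 + √(22174 + 56*116) = 12324 + √(22174 + 6496) = 12324 + √28670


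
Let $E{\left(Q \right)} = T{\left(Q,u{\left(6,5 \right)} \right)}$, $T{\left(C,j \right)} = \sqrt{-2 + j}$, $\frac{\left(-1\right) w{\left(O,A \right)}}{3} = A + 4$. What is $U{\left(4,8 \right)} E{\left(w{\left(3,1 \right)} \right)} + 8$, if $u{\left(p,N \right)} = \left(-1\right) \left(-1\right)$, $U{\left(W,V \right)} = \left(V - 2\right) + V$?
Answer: $8 + 14 i \approx 8.0 + 14.0 i$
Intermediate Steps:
$w{\left(O,A \right)} = -12 - 3 A$ ($w{\left(O,A \right)} = - 3 \left(A + 4\right) = - 3 \left(4 + A\right) = -12 - 3 A$)
$U{\left(W,V \right)} = -2 + 2 V$ ($U{\left(W,V \right)} = \left(-2 + V\right) + V = -2 + 2 V$)
$u{\left(p,N \right)} = 1$
$E{\left(Q \right)} = i$ ($E{\left(Q \right)} = \sqrt{-2 + 1} = \sqrt{-1} = i$)
$U{\left(4,8 \right)} E{\left(w{\left(3,1 \right)} \right)} + 8 = \left(-2 + 2 \cdot 8\right) i + 8 = \left(-2 + 16\right) i + 8 = 14 i + 8 = 8 + 14 i$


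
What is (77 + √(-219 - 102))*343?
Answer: 26411 + 343*I*√321 ≈ 26411.0 + 6145.4*I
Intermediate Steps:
(77 + √(-219 - 102))*343 = (77 + √(-321))*343 = (77 + I*√321)*343 = 26411 + 343*I*√321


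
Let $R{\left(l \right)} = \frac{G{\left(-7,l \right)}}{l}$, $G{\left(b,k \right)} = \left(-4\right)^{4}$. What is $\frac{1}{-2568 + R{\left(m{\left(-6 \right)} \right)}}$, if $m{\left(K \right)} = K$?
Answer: $- \frac{3}{7832} \approx -0.00038304$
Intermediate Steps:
$G{\left(b,k \right)} = 256$
$R{\left(l \right)} = \frac{256}{l}$
$\frac{1}{-2568 + R{\left(m{\left(-6 \right)} \right)}} = \frac{1}{-2568 + \frac{256}{-6}} = \frac{1}{-2568 + 256 \left(- \frac{1}{6}\right)} = \frac{1}{-2568 - \frac{128}{3}} = \frac{1}{- \frac{7832}{3}} = - \frac{3}{7832}$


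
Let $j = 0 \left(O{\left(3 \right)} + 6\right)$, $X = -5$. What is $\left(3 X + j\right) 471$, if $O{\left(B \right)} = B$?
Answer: $-7065$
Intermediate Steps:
$j = 0$ ($j = 0 \left(3 + 6\right) = 0 \cdot 9 = 0$)
$\left(3 X + j\right) 471 = \left(3 \left(-5\right) + 0\right) 471 = \left(-15 + 0\right) 471 = \left(-15\right) 471 = -7065$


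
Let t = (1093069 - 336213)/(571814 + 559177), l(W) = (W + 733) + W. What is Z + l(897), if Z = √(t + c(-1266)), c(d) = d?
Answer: 2527 + 5*I*√64741442222010/1130991 ≈ 2527.0 + 35.571*I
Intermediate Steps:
l(W) = 733 + 2*W (l(W) = (733 + W) + W = 733 + 2*W)
t = 756856/1130991 ≈ 0.66920
Z = 5*I*√64741442222010/1130991 (Z = √(756856/1130991 - 1266) = √(-1431077750/1130991) = 5*I*√64741442222010/1130991 ≈ 35.571*I)
Z + l(897) = 5*I*√64741442222010/1130991 + (733 + 2*897) = 5*I*√64741442222010/1130991 + (733 + 1794) = 5*I*√64741442222010/1130991 + 2527 = 2527 + 5*I*√64741442222010/1130991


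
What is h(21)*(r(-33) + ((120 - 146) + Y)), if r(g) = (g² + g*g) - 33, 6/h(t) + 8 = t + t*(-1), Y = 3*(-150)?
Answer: -5007/4 ≈ -1251.8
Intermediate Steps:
Y = -450
h(t) = -¾ (h(t) = 6/(-8 + (t + t*(-1))) = 6/(-8 + (t - t)) = 6/(-8 + 0) = 6/(-8) = 6*(-⅛) = -¾)
r(g) = -33 + 2*g² (r(g) = (g² + g²) - 33 = 2*g² - 33 = -33 + 2*g²)
h(21)*(r(-33) + ((120 - 146) + Y)) = -3*((-33 + 2*(-33)²) + ((120 - 146) - 450))/4 = -3*((-33 + 2*1089) + (-26 - 450))/4 = -3*((-33 + 2178) - 476)/4 = -3*(2145 - 476)/4 = -¾*1669 = -5007/4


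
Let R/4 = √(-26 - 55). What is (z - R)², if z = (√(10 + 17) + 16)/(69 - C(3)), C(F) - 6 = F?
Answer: (-16 - 3*√3 + 2160*I)²/3600 ≈ -1295.9 - 25.435*I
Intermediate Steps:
C(F) = 6 + F
R = 36*I (R = 4*√(-26 - 55) = 4*√(-81) = 4*(9*I) = 36*I ≈ 36.0*I)
z = 4/15 + √3/20 (z = (√(10 + 17) + 16)/(69 - (6 + 3)) = (√27 + 16)/(69 - 1*9) = (3*√3 + 16)/(69 - 9) = (16 + 3*√3)/60 = (16 + 3*√3)*(1/60) = 4/15 + √3/20 ≈ 0.35327)
(z - R)² = ((4/15 + √3/20) - 36*I)² = (4/15 - 36*I + √3/20)²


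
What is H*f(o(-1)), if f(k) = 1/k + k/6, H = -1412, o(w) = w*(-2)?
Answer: -3530/3 ≈ -1176.7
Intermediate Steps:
o(w) = -2*w
f(k) = 1/k + k/6 (f(k) = 1/k + k*(⅙) = 1/k + k/6)
H*f(o(-1)) = -1412*(1/(-2*(-1)) + (-2*(-1))/6) = -1412*(1/2 + (⅙)*2) = -1412*(½ + ⅓) = -1412*⅚ = -3530/3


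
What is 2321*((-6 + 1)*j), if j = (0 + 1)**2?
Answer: -11605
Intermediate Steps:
j = 1 (j = 1**2 = 1)
2321*((-6 + 1)*j) = 2321*((-6 + 1)*1) = 2321*(-5*1) = 2321*(-5) = -11605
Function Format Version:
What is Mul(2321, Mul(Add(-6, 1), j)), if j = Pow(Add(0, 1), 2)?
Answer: -11605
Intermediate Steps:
j = 1 (j = Pow(1, 2) = 1)
Mul(2321, Mul(Add(-6, 1), j)) = Mul(2321, Mul(Add(-6, 1), 1)) = Mul(2321, Mul(-5, 1)) = Mul(2321, -5) = -11605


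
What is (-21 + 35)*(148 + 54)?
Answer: 2828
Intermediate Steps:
(-21 + 35)*(148 + 54) = 14*202 = 2828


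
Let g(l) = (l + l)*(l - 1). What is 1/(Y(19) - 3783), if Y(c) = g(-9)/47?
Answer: -47/177621 ≈ -0.00026461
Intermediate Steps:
g(l) = 2*l*(-1 + l) (g(l) = (2*l)*(-1 + l) = 2*l*(-1 + l))
Y(c) = 180/47 (Y(c) = (2*(-9)*(-1 - 9))/47 = (2*(-9)*(-10))*(1/47) = 180*(1/47) = 180/47)
1/(Y(19) - 3783) = 1/(180/47 - 3783) = 1/(-177621/47) = -47/177621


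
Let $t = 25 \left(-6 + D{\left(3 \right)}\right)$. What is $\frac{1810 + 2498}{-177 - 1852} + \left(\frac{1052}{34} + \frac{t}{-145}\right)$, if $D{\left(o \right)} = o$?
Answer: $\frac{29343917}{1000297} \approx 29.335$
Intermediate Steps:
$t = -75$ ($t = 25 \left(-6 + 3\right) = 25 \left(-3\right) = -75$)
$\frac{1810 + 2498}{-177 - 1852} + \left(\frac{1052}{34} + \frac{t}{-145}\right) = \frac{1810 + 2498}{-177 - 1852} + \left(\frac{1052}{34} - \frac{75}{-145}\right) = \frac{4308}{-2029} + \left(1052 \cdot \frac{1}{34} - - \frac{15}{29}\right) = 4308 \left(- \frac{1}{2029}\right) + \left(\frac{526}{17} + \frac{15}{29}\right) = - \frac{4308}{2029} + \frac{15509}{493} = \frac{29343917}{1000297}$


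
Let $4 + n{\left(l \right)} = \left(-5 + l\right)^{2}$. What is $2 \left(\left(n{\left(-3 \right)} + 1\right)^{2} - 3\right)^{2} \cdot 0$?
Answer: $0$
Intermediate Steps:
$n{\left(l \right)} = -4 + \left(-5 + l\right)^{2}$
$2 \left(\left(n{\left(-3 \right)} + 1\right)^{2} - 3\right)^{2} \cdot 0 = 2 \left(\left(\left(-4 + \left(-5 - 3\right)^{2}\right) + 1\right)^{2} - 3\right)^{2} \cdot 0 = 2 \left(\left(\left(-4 + \left(-8\right)^{2}\right) + 1\right)^{2} - 3\right)^{2} \cdot 0 = 2 \left(\left(\left(-4 + 64\right) + 1\right)^{2} - 3\right)^{2} \cdot 0 = 2 \left(\left(60 + 1\right)^{2} - 3\right)^{2} \cdot 0 = 2 \left(61^{2} - 3\right)^{2} \cdot 0 = 2 \left(3721 - 3\right)^{2} \cdot 0 = 2 \cdot 3718^{2} \cdot 0 = 2 \cdot 13823524 \cdot 0 = 27647048 \cdot 0 = 0$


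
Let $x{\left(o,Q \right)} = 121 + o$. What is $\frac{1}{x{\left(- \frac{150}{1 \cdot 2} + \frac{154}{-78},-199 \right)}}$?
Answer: $\frac{39}{1717} \approx 0.022714$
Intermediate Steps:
$\frac{1}{x{\left(- \frac{150}{1 \cdot 2} + \frac{154}{-78},-199 \right)}} = \frac{1}{121 + \left(- \frac{150}{1 \cdot 2} + \frac{154}{-78}\right)} = \frac{1}{121 + \left(- \frac{150}{2} + 154 \left(- \frac{1}{78}\right)\right)} = \frac{1}{121 - \frac{3002}{39}} = \frac{1}{\frac{1717}{39}} = \frac{39}{1717}$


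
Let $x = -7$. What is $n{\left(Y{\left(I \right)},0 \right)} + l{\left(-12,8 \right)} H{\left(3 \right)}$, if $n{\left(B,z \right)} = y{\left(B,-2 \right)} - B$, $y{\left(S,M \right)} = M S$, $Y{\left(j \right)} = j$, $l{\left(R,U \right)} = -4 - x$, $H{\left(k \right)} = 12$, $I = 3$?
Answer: $27$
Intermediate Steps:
$l{\left(R,U \right)} = 3$ ($l{\left(R,U \right)} = -4 - -7 = -4 + 7 = 3$)
$n{\left(B,z \right)} = - 3 B$ ($n{\left(B,z \right)} = - 2 B - B = - 3 B$)
$n{\left(Y{\left(I \right)},0 \right)} + l{\left(-12,8 \right)} H{\left(3 \right)} = \left(-3\right) 3 + 3 \cdot 12 = -9 + 36 = 27$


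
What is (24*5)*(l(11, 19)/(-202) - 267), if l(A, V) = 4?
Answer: -3236280/101 ≈ -32042.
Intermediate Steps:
(24*5)*(l(11, 19)/(-202) - 267) = (24*5)*(4/(-202) - 267) = 120*(4*(-1/202) - 267) = 120*(-2/101 - 267) = 120*(-26969/101) = -3236280/101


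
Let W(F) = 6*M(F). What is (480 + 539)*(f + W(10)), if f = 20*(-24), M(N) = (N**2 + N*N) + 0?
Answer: 733680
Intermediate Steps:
M(N) = 2*N**2 (M(N) = (N**2 + N**2) + 0 = 2*N**2 + 0 = 2*N**2)
f = -480
W(F) = 12*F**2 (W(F) = 6*(2*F**2) = 12*F**2)
(480 + 539)*(f + W(10)) = (480 + 539)*(-480 + 12*10**2) = 1019*(-480 + 12*100) = 1019*(-480 + 1200) = 1019*720 = 733680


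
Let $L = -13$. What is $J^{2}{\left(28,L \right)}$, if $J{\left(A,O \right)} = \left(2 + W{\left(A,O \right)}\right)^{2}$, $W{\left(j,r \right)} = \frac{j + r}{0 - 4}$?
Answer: $\frac{2401}{256} \approx 9.3789$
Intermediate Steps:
$W{\left(j,r \right)} = - \frac{j}{4} - \frac{r}{4}$ ($W{\left(j,r \right)} = \frac{j + r}{-4} = \left(j + r\right) \left(- \frac{1}{4}\right) = - \frac{j}{4} - \frac{r}{4}$)
$J{\left(A,O \right)} = \left(2 - \frac{A}{4} - \frac{O}{4}\right)^{2}$ ($J{\left(A,O \right)} = \left(2 - \left(\frac{A}{4} + \frac{O}{4}\right)\right)^{2} = \left(2 - \frac{A}{4} - \frac{O}{4}\right)^{2}$)
$J^{2}{\left(28,L \right)} = \left(\frac{\left(-8 + 28 - 13\right)^{2}}{16}\right)^{2} = \left(\frac{7^{2}}{16}\right)^{2} = \left(\frac{1}{16} \cdot 49\right)^{2} = \left(\frac{49}{16}\right)^{2} = \frac{2401}{256}$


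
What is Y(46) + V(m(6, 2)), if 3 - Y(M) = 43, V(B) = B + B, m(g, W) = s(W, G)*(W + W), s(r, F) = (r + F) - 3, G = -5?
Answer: -88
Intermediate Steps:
s(r, F) = -3 + F + r (s(r, F) = (F + r) - 3 = -3 + F + r)
m(g, W) = 2*W*(-8 + W) (m(g, W) = (-3 - 5 + W)*(W + W) = (-8 + W)*(2*W) = 2*W*(-8 + W))
V(B) = 2*B
Y(M) = -40 (Y(M) = 3 - 1*43 = 3 - 43 = -40)
Y(46) + V(m(6, 2)) = -40 + 2*(2*2*(-8 + 2)) = -40 + 2*(2*2*(-6)) = -40 + 2*(-24) = -40 - 48 = -88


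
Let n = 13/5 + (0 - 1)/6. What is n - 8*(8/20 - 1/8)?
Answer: 7/30 ≈ 0.23333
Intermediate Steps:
n = 73/30 (n = 13*(⅕) - 1*⅙ = 13/5 - ⅙ = 73/30 ≈ 2.4333)
n - 8*(8/20 - 1/8) = 73/30 - 8*(8/20 - 1/8) = 73/30 - 8*(8*(1/20) - 1*⅛) = 73/30 - 8*(⅖ - ⅛) = 73/30 - 8*11/40 = 73/30 - 11/5 = 7/30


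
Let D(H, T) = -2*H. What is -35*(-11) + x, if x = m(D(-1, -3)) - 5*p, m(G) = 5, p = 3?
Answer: 375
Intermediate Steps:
x = -10 (x = 5 - 5*3 = 5 - 15 = -10)
-35*(-11) + x = -35*(-11) - 10 = 385 - 10 = 375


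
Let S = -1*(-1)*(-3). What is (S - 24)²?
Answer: 729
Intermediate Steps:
S = -3 (S = 1*(-3) = -3)
(S - 24)² = (-3 - 24)² = (-27)² = 729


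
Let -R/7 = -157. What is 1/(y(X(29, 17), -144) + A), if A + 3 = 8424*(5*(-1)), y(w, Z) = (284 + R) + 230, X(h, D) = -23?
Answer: -1/40510 ≈ -2.4685e-5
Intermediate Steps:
R = 1099 (R = -7*(-157) = 1099)
y(w, Z) = 1613 (y(w, Z) = (284 + 1099) + 230 = 1383 + 230 = 1613)
A = -42123 (A = -3 + 8424*(5*(-1)) = -3 + 8424*(-5) = -3 - 42120 = -42123)
1/(y(X(29, 17), -144) + A) = 1/(1613 - 42123) = 1/(-40510) = -1/40510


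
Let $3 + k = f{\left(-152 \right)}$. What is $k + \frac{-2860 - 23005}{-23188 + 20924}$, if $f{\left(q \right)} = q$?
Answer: $- \frac{325055}{2264} \approx -143.58$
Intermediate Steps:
$k = -155$ ($k = -3 - 152 = -155$)
$k + \frac{-2860 - 23005}{-23188 + 20924} = -155 + \frac{-2860 - 23005}{-23188 + 20924} = -155 - \frac{25865}{-2264} = -155 - - \frac{25865}{2264} = -155 + \frac{25865}{2264} = - \frac{325055}{2264}$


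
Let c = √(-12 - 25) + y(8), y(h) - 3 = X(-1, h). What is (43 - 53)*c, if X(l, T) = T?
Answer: -110 - 10*I*√37 ≈ -110.0 - 60.828*I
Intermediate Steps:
y(h) = 3 + h
c = 11 + I*√37 (c = √(-12 - 25) + (3 + 8) = √(-37) + 11 = I*√37 + 11 = 11 + I*√37 ≈ 11.0 + 6.0828*I)
(43 - 53)*c = (43 - 53)*(11 + I*√37) = -10*(11 + I*√37) = -110 - 10*I*√37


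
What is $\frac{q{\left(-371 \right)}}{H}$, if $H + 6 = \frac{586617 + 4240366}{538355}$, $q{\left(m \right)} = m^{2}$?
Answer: $\frac{74099720555}{1596853} \approx 46404.0$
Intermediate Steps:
$H = \frac{1596853}{538355}$ ($H = -6 + \frac{586617 + 4240366}{538355} = -6 + 4826983 \cdot \frac{1}{538355} = -6 + \frac{4826983}{538355} = \frac{1596853}{538355} \approx 2.9662$)
$\frac{q{\left(-371 \right)}}{H} = \frac{\left(-371\right)^{2}}{\frac{1596853}{538355}} = 137641 \cdot \frac{538355}{1596853} = \frac{74099720555}{1596853}$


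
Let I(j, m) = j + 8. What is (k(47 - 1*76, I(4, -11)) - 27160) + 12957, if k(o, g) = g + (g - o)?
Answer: -14150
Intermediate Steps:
I(j, m) = 8 + j
k(o, g) = -o + 2*g
(k(47 - 1*76, I(4, -11)) - 27160) + 12957 = ((-(47 - 1*76) + 2*(8 + 4)) - 27160) + 12957 = ((-(47 - 76) + 2*12) - 27160) + 12957 = ((-1*(-29) + 24) - 27160) + 12957 = ((29 + 24) - 27160) + 12957 = (53 - 27160) + 12957 = -27107 + 12957 = -14150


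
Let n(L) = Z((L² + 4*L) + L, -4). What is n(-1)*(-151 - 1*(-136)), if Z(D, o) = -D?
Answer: -60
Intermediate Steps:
n(L) = -L² - 5*L (n(L) = -((L² + 4*L) + L) = -(L² + 5*L) = -L² - 5*L)
n(-1)*(-151 - 1*(-136)) = (-1*(-1)*(5 - 1))*(-151 - 1*(-136)) = (-1*(-1)*4)*(-151 + 136) = 4*(-15) = -60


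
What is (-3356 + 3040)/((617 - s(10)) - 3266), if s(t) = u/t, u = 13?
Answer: 3160/26503 ≈ 0.11923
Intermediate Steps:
s(t) = 13/t
(-3356 + 3040)/((617 - s(10)) - 3266) = (-3356 + 3040)/((617 - 13/10) - 3266) = -316/((617 - 13/10) - 3266) = -316/(6157/10 - 3266) = -316/(-26503/10) = -316*(-10/26503) = 3160/26503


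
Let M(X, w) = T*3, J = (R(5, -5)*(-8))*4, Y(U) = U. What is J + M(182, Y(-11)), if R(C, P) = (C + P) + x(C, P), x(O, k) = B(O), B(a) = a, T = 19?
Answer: -103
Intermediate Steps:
x(O, k) = O
R(C, P) = P + 2*C (R(C, P) = (C + P) + C = P + 2*C)
J = -160 (J = ((-5 + 2*5)*(-8))*4 = ((-5 + 10)*(-8))*4 = (5*(-8))*4 = -40*4 = -160)
M(X, w) = 57 (M(X, w) = 19*3 = 57)
J + M(182, Y(-11)) = -160 + 57 = -103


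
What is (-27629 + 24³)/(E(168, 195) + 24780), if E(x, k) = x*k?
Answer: -2761/11508 ≈ -0.23992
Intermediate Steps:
E(x, k) = k*x
(-27629 + 24³)/(E(168, 195) + 24780) = (-27629 + 24³)/(195*168 + 24780) = (-27629 + 13824)/(32760 + 24780) = -13805/57540 = -13805*1/57540 = -2761/11508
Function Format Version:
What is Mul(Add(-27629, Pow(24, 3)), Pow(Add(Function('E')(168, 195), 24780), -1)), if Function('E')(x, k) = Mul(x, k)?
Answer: Rational(-2761, 11508) ≈ -0.23992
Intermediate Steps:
Function('E')(x, k) = Mul(k, x)
Mul(Add(-27629, Pow(24, 3)), Pow(Add(Function('E')(168, 195), 24780), -1)) = Mul(Add(-27629, Pow(24, 3)), Pow(Add(Mul(195, 168), 24780), -1)) = Mul(Add(-27629, 13824), Pow(Add(32760, 24780), -1)) = Mul(-13805, Pow(57540, -1)) = Mul(-13805, Rational(1, 57540)) = Rational(-2761, 11508)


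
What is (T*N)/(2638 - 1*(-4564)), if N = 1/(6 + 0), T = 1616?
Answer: 404/10803 ≈ 0.037397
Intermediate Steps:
N = ⅙ (N = 1/6 = ⅙ ≈ 0.16667)
(T*N)/(2638 - 1*(-4564)) = (1616*(⅙))/(2638 - 1*(-4564)) = 808/(3*(2638 + 4564)) = (808/3)/7202 = (808/3)*(1/7202) = 404/10803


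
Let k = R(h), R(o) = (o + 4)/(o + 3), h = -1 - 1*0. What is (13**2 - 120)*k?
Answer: 147/2 ≈ 73.500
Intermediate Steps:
h = -1 (h = -1 + 0 = -1)
R(o) = (4 + o)/(3 + o)
k = 3/2 (k = (4 - 1)/(3 - 1) = 3/2 ≈ 1.5000)
(13**2 - 120)*k = (13**2 - 120)*(3/2) = (169 - 120)*(3/2) = 49*(3/2) = 147/2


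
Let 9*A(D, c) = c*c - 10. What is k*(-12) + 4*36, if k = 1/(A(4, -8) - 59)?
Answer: 7644/53 ≈ 144.23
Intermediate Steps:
A(D, c) = -10/9 + c**2/9 (A(D, c) = (c*c - 10)/9 = (c**2 - 10)/9 = (-10 + c**2)/9 = -10/9 + c**2/9)
k = -1/53 (k = 1/((-10/9 + (1/9)*(-8)**2) - 59) = 1/((-10/9 + (1/9)*64) - 59) = 1/((-10/9 + 64/9) - 59) = 1/(6 - 59) = 1/(-53) = -1/53 ≈ -0.018868)
k*(-12) + 4*36 = -1/53*(-12) + 4*36 = 12/53 + 144 = 7644/53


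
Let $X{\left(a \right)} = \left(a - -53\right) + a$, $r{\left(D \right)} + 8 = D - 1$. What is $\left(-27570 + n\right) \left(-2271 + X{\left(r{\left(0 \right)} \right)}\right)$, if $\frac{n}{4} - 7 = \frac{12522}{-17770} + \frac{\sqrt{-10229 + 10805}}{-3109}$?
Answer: $\frac{1701337043889496}{27623465} \approx 6.159 \cdot 10^{7}$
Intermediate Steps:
$r{\left(D \right)} = -9 + D$ ($r{\left(D \right)} = -8 + \left(D - 1\right) = -8 + \left(-1 + D\right) = -9 + D$)
$X{\left(a \right)} = 53 + 2 a$ ($X{\left(a \right)} = \left(a + 53\right) + a = \left(53 + a\right) + a = 53 + 2 a$)
$n = \frac{694742264}{27623465}$ ($n = 28 + 4 \left(\frac{12522}{-17770} + \frac{\sqrt{-10229 + 10805}}{-3109}\right) = 28 + 4 \left(12522 \left(- \frac{1}{17770}\right) + \sqrt{576} \left(- \frac{1}{3109}\right)\right) = 28 + 4 \left(- \frac{6261}{8885} + 24 \left(- \frac{1}{3109}\right)\right) = 28 + 4 \left(- \frac{6261}{8885} - \frac{24}{3109}\right) = 28 + 4 \left(- \frac{19678689}{27623465}\right) = 28 - \frac{78714756}{27623465} = \frac{694742264}{27623465} \approx 25.15$)
$\left(-27570 + n\right) \left(-2271 + X{\left(r{\left(0 \right)} \right)}\right) = \left(-27570 + \frac{694742264}{27623465}\right) \left(-2271 + \left(53 + 2 \left(-9 + 0\right)\right)\right) = - \frac{760884187786 \left(-2271 + \left(53 + 2 \left(-9\right)\right)\right)}{27623465} = - \frac{760884187786 \left(-2271 + \left(53 - 18\right)\right)}{27623465} = - \frac{760884187786 \left(-2271 + 35\right)}{27623465} = \left(- \frac{760884187786}{27623465}\right) \left(-2236\right) = \frac{1701337043889496}{27623465}$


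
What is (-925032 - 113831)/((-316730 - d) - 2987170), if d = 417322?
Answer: 1038863/3721222 ≈ 0.27917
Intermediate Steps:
(-925032 - 113831)/((-316730 - d) - 2987170) = (-925032 - 113831)/((-316730 - 1*417322) - 2987170) = -1038863/((-316730 - 417322) - 2987170) = -1038863/(-734052 - 2987170) = -1038863/(-3721222) = -1038863*(-1/3721222) = 1038863/3721222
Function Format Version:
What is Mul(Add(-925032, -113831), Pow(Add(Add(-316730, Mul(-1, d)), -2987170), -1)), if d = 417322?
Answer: Rational(1038863, 3721222) ≈ 0.27917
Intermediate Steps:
Mul(Add(-925032, -113831), Pow(Add(Add(-316730, Mul(-1, d)), -2987170), -1)) = Mul(Add(-925032, -113831), Pow(Add(Add(-316730, Mul(-1, 417322)), -2987170), -1)) = Mul(-1038863, Pow(Add(Add(-316730, -417322), -2987170), -1)) = Mul(-1038863, Pow(Add(-734052, -2987170), -1)) = Mul(-1038863, Pow(-3721222, -1)) = Mul(-1038863, Rational(-1, 3721222)) = Rational(1038863, 3721222)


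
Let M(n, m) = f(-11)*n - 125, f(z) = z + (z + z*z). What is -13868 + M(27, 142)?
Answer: -11320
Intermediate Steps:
f(z) = z² + 2*z (f(z) = z + (z + z²) = z² + 2*z)
M(n, m) = -125 + 99*n (M(n, m) = (-11*(2 - 11))*n - 125 = (-11*(-9))*n - 125 = 99*n - 125 = -125 + 99*n)
-13868 + M(27, 142) = -13868 + (-125 + 99*27) = -13868 + (-125 + 2673) = -13868 + 2548 = -11320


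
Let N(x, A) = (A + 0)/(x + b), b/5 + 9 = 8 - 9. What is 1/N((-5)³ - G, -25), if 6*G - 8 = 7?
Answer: 71/10 ≈ 7.1000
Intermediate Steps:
b = -50 (b = -45 + 5*(8 - 9) = -45 + 5*(-1) = -45 - 5 = -50)
G = 5/2 (G = 4/3 + (⅙)*7 = 4/3 + 7/6 = 5/2 ≈ 2.5000)
N(x, A) = A/(-50 + x) (N(x, A) = (A + 0)/(x - 50) = A/(-50 + x))
1/N((-5)³ - G, -25) = 1/(-25/(-50 + ((-5)³ - 1*5/2))) = 1/(-25/(-50 + (-125 - 5/2))) = 1/(-25/(-50 - 255/2)) = 1/(-25/(-355/2)) = 1/(-25*(-2/355)) = 1/(10/71) = 71/10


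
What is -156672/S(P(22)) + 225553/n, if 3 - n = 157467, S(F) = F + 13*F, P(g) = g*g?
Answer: -3274818367/133372008 ≈ -24.554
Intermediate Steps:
P(g) = g**2
S(F) = 14*F
n = -157464 (n = 3 - 1*157467 = 3 - 157467 = -157464)
-156672/S(P(22)) + 225553/n = -156672/(14*22**2) + 225553/(-157464) = -156672/(14*484) + 225553*(-1/157464) = -156672/6776 - 225553/157464 = -156672*1/6776 - 225553/157464 = -19584/847 - 225553/157464 = -3274818367/133372008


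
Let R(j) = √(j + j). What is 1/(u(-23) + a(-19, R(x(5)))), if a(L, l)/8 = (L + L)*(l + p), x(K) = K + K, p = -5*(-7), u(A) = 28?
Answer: -2653/27691556 + 38*√5/6922889 ≈ -8.3531e-5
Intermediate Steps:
p = 35
x(K) = 2*K
R(j) = √2*√j (R(j) = √(2*j) = √2*√j)
a(L, l) = 16*L*(35 + l) (a(L, l) = 8*((L + L)*(l + 35)) = 8*((2*L)*(35 + l)) = 8*(2*L*(35 + l)) = 16*L*(35 + l))
1/(u(-23) + a(-19, R(x(5)))) = 1/(28 + 16*(-19)*(35 + √2*√(2*5))) = 1/(28 + 16*(-19)*(35 + √2*√10)) = 1/(28 + 16*(-19)*(35 + 2*√5)) = 1/(28 + (-10640 - 608*√5)) = 1/(-10612 - 608*√5)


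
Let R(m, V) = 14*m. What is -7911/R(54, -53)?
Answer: -293/28 ≈ -10.464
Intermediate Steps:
-7911/R(54, -53) = -7911/(14*54) = -7911/756 = -7911*1/756 = -293/28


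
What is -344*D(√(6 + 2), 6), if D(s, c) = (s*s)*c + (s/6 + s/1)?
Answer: -16512 - 2408*√2/3 ≈ -17647.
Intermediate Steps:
D(s, c) = 7*s/6 + c*s² (D(s, c) = s²*c + (s*(⅙) + s*1) = c*s² + (s/6 + s) = c*s² + 7*s/6 = 7*s/6 + c*s²)
-344*D(√(6 + 2), 6) = -172*√(6 + 2)*(7 + 6*6*√(6 + 2))/3 = -172*√8*(7 + 6*6*√8)/3 = -172*2*√2*(7 + 6*6*(2*√2))/3 = -172*2*√2*(7 + 72*√2)/3 = -344*√2*(7 + 72*√2)/3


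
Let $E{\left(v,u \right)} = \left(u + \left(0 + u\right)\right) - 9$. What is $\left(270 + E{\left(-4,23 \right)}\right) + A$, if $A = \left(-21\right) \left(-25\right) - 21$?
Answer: $811$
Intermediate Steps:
$E{\left(v,u \right)} = -9 + 2 u$ ($E{\left(v,u \right)} = \left(u + u\right) - 9 = 2 u - 9 = -9 + 2 u$)
$A = 504$ ($A = 525 - 21 = 504$)
$\left(270 + E{\left(-4,23 \right)}\right) + A = \left(270 + \left(-9 + 2 \cdot 23\right)\right) + 504 = \left(270 + \left(-9 + 46\right)\right) + 504 = \left(270 + 37\right) + 504 = 307 + 504 = 811$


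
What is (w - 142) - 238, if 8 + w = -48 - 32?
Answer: -468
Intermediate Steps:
w = -88 (w = -8 + (-48 - 32) = -8 - 80 = -88)
(w - 142) - 238 = (-88 - 142) - 238 = -230 - 238 = -468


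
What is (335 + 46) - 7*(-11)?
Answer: 458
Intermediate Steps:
(335 + 46) - 7*(-11) = 381 + 77 = 458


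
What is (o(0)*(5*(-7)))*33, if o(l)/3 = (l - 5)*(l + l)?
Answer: 0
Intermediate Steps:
o(l) = 6*l*(-5 + l) (o(l) = 3*((l - 5)*(l + l)) = 3*((-5 + l)*(2*l)) = 3*(2*l*(-5 + l)) = 6*l*(-5 + l))
(o(0)*(5*(-7)))*33 = ((6*0*(-5 + 0))*(5*(-7)))*33 = ((6*0*(-5))*(-35))*33 = (0*(-35))*33 = 0*33 = 0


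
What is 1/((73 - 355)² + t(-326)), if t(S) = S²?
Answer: 1/185800 ≈ 5.3821e-6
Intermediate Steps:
1/((73 - 355)² + t(-326)) = 1/((73 - 355)² + (-326)²) = 1/((-282)² + 106276) = 1/(79524 + 106276) = 1/185800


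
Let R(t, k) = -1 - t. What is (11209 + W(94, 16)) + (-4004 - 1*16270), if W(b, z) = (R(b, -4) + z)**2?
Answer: -2824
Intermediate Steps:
W(b, z) = (-1 + z - b)**2 (W(b, z) = ((-1 - b) + z)**2 = (-1 + z - b)**2)
(11209 + W(94, 16)) + (-4004 - 1*16270) = (11209 + (1 + 94 - 1*16)**2) + (-4004 - 1*16270) = (11209 + (1 + 94 - 16)**2) + (-4004 - 16270) = (11209 + 79**2) - 20274 = (11209 + 6241) - 20274 = 17450 - 20274 = -2824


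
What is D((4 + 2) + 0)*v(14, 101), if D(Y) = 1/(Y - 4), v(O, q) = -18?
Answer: -9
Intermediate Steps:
D(Y) = 1/(-4 + Y)
D((4 + 2) + 0)*v(14, 101) = -18/(-4 + ((4 + 2) + 0)) = -18/(-4 + (6 + 0)) = -18/(-4 + 6) = -18/2 = (½)*(-18) = -9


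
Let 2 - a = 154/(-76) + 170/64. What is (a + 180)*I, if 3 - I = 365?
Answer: -19959413/304 ≈ -65656.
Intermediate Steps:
I = -362 (I = 3 - 1*365 = 3 - 365 = -362)
a = 833/608 (a = 2 - (154/(-76) + 170/64) = 2 - (154*(-1/76) + 170*(1/64)) = 2 - (-77/38 + 85/32) = 2 - 1*383/608 = 2 - 383/608 = 833/608 ≈ 1.3701)
(a + 180)*I = (833/608 + 180)*(-362) = (110273/608)*(-362) = -19959413/304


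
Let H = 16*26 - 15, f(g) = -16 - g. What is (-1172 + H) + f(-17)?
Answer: -770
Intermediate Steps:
H = 401 (H = 416 - 15 = 401)
(-1172 + H) + f(-17) = (-1172 + 401) + (-16 - 1*(-17)) = -771 + (-16 + 17) = -771 + 1 = -770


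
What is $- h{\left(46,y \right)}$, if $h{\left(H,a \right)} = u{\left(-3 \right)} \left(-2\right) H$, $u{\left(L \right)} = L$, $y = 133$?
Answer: $-276$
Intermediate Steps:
$h{\left(H,a \right)} = 6 H$ ($h{\left(H,a \right)} = \left(-3\right) \left(-2\right) H = 6 H$)
$- h{\left(46,y \right)} = - 6 \cdot 46 = \left(-1\right) 276 = -276$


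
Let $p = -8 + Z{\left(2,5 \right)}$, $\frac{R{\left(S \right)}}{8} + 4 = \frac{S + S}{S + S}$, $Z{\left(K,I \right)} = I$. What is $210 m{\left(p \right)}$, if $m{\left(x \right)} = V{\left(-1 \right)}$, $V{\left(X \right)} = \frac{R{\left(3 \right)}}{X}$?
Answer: $5040$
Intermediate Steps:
$R{\left(S \right)} = -24$ ($R{\left(S \right)} = -32 + 8 \frac{S + S}{S + S} = -32 + 8 \frac{2 S}{2 S} = -32 + 8 \cdot 2 S \frac{1}{2 S} = -32 + 8 \cdot 1 = -32 + 8 = -24$)
$p = -3$ ($p = -8 + 5 = -3$)
$V{\left(X \right)} = - \frac{24}{X}$
$m{\left(x \right)} = 24$ ($m{\left(x \right)} = - \frac{24}{-1} = \left(-24\right) \left(-1\right) = 24$)
$210 m{\left(p \right)} = 210 \cdot 24 = 5040$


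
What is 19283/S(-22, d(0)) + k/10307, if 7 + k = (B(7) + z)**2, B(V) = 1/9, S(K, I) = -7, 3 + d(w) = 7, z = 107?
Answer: -16092239258/5844069 ≈ -2753.6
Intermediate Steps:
d(w) = 4 (d(w) = -3 + 7 = 4)
B(V) = 1/9
k = 928729/81 (k = -7 + (1/9 + 107)**2 = -7 + (964/9)**2 = -7 + 929296/81 = 928729/81 ≈ 11466.)
19283/S(-22, d(0)) + k/10307 = 19283/(-7) + (928729/81)/10307 = 19283*(-1/7) + (928729/81)*(1/10307) = -19283/7 + 928729/834867 = -16092239258/5844069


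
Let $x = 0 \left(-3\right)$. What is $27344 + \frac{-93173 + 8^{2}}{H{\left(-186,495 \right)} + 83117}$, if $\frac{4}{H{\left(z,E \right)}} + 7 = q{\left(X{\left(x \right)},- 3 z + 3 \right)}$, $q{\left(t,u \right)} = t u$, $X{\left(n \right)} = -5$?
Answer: $\frac{1597678644373}{58431250} \approx 27343.0$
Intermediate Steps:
$x = 0$
$H{\left(z,E \right)} = \frac{4}{-22 + 15 z}$ ($H{\left(z,E \right)} = \frac{4}{-7 - 5 \left(- 3 z + 3\right)} = \frac{4}{-7 - 5 \left(3 - 3 z\right)} = \frac{4}{-7 + \left(-15 + 15 z\right)} = \frac{4}{-22 + 15 z}$)
$27344 + \frac{-93173 + 8^{2}}{H{\left(-186,495 \right)} + 83117} = 27344 + \frac{-93173 + 8^{2}}{\frac{4}{-22 + 15 \left(-186\right)} + 83117} = 27344 + \frac{-93173 + 64}{\frac{4}{-22 - 2790} + 83117} = 27344 - \frac{93109}{\frac{4}{-2812} + 83117} = 27344 - \frac{93109}{4 \left(- \frac{1}{2812}\right) + 83117} = 27344 - \frac{93109}{- \frac{1}{703} + 83117} = 27344 - \frac{93109}{\frac{58431250}{703}} = 27344 - \frac{65455627}{58431250} = \frac{1597678644373}{58431250}$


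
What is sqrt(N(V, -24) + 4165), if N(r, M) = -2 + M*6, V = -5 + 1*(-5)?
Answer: sqrt(4019) ≈ 63.396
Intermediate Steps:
V = -10 (V = -5 - 5 = -10)
N(r, M) = -2 + 6*M
sqrt(N(V, -24) + 4165) = sqrt((-2 + 6*(-24)) + 4165) = sqrt((-2 - 144) + 4165) = sqrt(-146 + 4165) = sqrt(4019)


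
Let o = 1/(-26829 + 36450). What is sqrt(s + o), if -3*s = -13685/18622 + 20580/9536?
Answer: I*sqrt(150227391455091589991)/17796784692 ≈ 0.6887*I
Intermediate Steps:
s = -31592575/66592272 (s = -(-13685/18622 + 20580/9536)/3 = -(-13685*1/18622 + 20580*(1/9536))/3 = -(-13685/18622 + 5145/2384)/3 = -1/3*31592575/22197424 = -31592575/66592272 ≈ -0.47442)
o = 1/9621 ≈ 0.00010394
sqrt(s + o) = sqrt(-31592575/66592272 + 1/9621) = sqrt(-101295190601/213561416304) = I*sqrt(150227391455091589991)/17796784692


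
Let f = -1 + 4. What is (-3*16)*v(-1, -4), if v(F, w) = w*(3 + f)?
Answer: 1152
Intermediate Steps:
f = 3
v(F, w) = 6*w (v(F, w) = w*(3 + 3) = w*6 = 6*w)
(-3*16)*v(-1, -4) = (-3*16)*(6*(-4)) = -48*(-24) = 1152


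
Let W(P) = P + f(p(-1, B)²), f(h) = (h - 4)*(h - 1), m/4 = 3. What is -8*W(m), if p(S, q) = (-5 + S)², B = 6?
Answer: -13385216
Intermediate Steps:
m = 12 (m = 4*3 = 12)
f(h) = (-1 + h)*(-4 + h) (f(h) = (-4 + h)*(-1 + h) = (-1 + h)*(-4 + h))
W(P) = 1673140 + P (W(P) = P + (4 + (((-5 - 1)²)²)² - 5*(-5 - 1)⁴) = P + (4 + (((-6)²)²)² - 5*((-6)²)²) = P + (4 + (36²)² - 5*36²) = P + (4 + 1296² - 5*1296) = P + (4 + 1679616 - 6480) = P + 1673140 = 1673140 + P)
-8*W(m) = -8*(1673140 + 12) = -8*1673152 = -13385216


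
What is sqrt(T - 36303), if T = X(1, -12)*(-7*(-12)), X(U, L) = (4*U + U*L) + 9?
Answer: I*sqrt(36219) ≈ 190.31*I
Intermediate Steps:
X(U, L) = 9 + 4*U + L*U (X(U, L) = (4*U + L*U) + 9 = 9 + 4*U + L*U)
T = 84 (T = (9 + 4*1 - 12*1)*(-7*(-12)) = (9 + 4 - 12)*84 = 1*84 = 84)
sqrt(T - 36303) = sqrt(84 - 36303) = sqrt(-36219) = I*sqrt(36219)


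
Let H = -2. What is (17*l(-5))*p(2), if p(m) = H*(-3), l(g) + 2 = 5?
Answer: 306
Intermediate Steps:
l(g) = 3 (l(g) = -2 + 5 = 3)
p(m) = 6 (p(m) = -2*(-3) = 6)
(17*l(-5))*p(2) = (17*3)*6 = 51*6 = 306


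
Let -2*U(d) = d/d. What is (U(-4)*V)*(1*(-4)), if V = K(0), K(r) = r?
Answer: 0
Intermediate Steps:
V = 0
U(d) = -1/2 (U(d) = -d/(2*d) = -1/2*1 = -1/2)
(U(-4)*V)*(1*(-4)) = (-1/2*0)*(1*(-4)) = 0*(-4) = 0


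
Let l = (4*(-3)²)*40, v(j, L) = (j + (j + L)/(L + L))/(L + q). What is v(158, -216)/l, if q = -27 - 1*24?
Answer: -34157/83047680 ≈ -0.00041129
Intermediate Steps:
q = -51 (q = -27 - 24 = -51)
v(j, L) = (j + (L + j)/(2*L))/(-51 + L) (v(j, L) = (j + (j + L)/(L + L))/(L - 51) = (j + (L + j)/((2*L)))/(-51 + L) = (j + (L + j)*(1/(2*L)))/(-51 + L) = (j + (L + j)/(2*L))/(-51 + L))
l = 1440 (l = (4*9)*40 = 36*40 = 1440)
v(158, -216)/l = ((½)*(-216 + 158 + 2*(-216)*158)/(-216*(-51 - 216)))/1440 = ((½)*(-1/216)*(-216 + 158 - 68256)/(-267))*(1/1440) = ((½)*(-1/216)*(-1/267)*(-68314))*(1/1440) = -34157/57672*1/1440 = -34157/83047680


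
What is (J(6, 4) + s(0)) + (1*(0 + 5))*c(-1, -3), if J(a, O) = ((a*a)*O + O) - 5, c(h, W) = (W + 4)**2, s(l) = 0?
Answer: 148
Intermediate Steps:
c(h, W) = (4 + W)**2
J(a, O) = -5 + O + O*a**2 (J(a, O) = (a**2*O + O) - 5 = (O*a**2 + O) - 5 = (O + O*a**2) - 5 = -5 + O + O*a**2)
(J(6, 4) + s(0)) + (1*(0 + 5))*c(-1, -3) = ((-5 + 4 + 4*6**2) + 0) + (1*(0 + 5))*(4 - 3)**2 = ((-5 + 4 + 4*36) + 0) + (1*5)*1**2 = ((-5 + 4 + 144) + 0) + 5*1 = (143 + 0) + 5 = 143 + 5 = 148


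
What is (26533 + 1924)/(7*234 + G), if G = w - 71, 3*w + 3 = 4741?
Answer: 85371/9439 ≈ 9.0445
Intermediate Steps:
w = 4738/3 (w = -1 + (1/3)*4741 = -1 + 4741/3 = 4738/3 ≈ 1579.3)
G = 4525/3 (G = 4738/3 - 71 = 4525/3 ≈ 1508.3)
(26533 + 1924)/(7*234 + G) = (26533 + 1924)/(7*234 + 4525/3) = 28457/(1638 + 4525/3) = 28457/(9439/3) = 28457*(3/9439) = 85371/9439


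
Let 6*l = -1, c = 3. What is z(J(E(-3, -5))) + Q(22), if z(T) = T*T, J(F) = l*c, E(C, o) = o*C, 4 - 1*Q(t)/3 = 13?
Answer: -107/4 ≈ -26.750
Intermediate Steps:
Q(t) = -27 (Q(t) = 12 - 3*13 = 12 - 39 = -27)
l = -⅙ (l = (⅙)*(-1) = -⅙ ≈ -0.16667)
E(C, o) = C*o
J(F) = -½ (J(F) = -⅙*3 = -½)
z(T) = T²
z(J(E(-3, -5))) + Q(22) = (-½)² - 27 = ¼ - 27 = -107/4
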